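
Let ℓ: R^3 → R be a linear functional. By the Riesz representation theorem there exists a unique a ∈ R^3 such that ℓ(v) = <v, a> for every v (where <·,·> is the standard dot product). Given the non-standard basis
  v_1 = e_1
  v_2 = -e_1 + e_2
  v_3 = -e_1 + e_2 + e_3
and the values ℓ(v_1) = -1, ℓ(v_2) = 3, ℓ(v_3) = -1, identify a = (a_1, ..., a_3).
a = (-1, 2, -4)

Write a = (a_1, ..., a_3) in the standard basis. For each basis vector v_i, ℓ(v_i) = <v_i, a> is a linear equation in the a_j's. Collect the n equations into a matrix system V a = ℓ, where row i of V is v_i (expressed in the standard basis). Since V is invertible (lower-triangular with 1s on the diagonal, up to permutation), solve by back-substitution:
  V =
[[1, 0, 0],
 [-1, 1, 0],
 [-1, 1, 1]]
  V a = (-1, 3, -1)
Solving gives a = (-1, 2, -4).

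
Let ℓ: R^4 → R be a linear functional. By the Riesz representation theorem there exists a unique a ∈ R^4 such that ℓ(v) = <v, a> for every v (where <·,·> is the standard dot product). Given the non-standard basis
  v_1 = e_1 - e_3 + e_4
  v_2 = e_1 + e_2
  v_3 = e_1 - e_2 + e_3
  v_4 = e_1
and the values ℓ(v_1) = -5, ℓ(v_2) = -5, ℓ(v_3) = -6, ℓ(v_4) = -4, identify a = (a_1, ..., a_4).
a = (-4, -1, -3, -4)

Write a = (a_1, ..., a_4) in the standard basis. For each basis vector v_i, ℓ(v_i) = <v_i, a> is a linear equation in the a_j's. Collect the n equations into a matrix system V a = ℓ, where row i of V is v_i (expressed in the standard basis). Since V is invertible (lower-triangular with 1s on the diagonal, up to permutation), solve by back-substitution:
  V =
[[1, 0, -1, 1],
 [1, 1, 0, 0],
 [1, -1, 1, 0],
 [1, 0, 0, 0]]
  V a = (-5, -5, -6, -4)
Solving gives a = (-4, -1, -3, -4).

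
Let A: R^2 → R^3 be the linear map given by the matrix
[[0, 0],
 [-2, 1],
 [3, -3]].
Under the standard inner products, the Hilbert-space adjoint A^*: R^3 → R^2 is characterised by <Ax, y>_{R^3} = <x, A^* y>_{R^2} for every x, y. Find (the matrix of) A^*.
A^* = A^T =
[[0, -2, 3],
 [0, 1, -3]]

For real matrices with standard dot products, the defining identity <Ax, y> = <x, A^* y> gives (Ax)^T y = x^T (A^*) y, i.e. x^T A^T y = x^T (A^*) y. Since this holds for all x, y, we must have A^* = A^T. Therefore
A^* =
[[0, -2, 3],
 [0, 1, -3]].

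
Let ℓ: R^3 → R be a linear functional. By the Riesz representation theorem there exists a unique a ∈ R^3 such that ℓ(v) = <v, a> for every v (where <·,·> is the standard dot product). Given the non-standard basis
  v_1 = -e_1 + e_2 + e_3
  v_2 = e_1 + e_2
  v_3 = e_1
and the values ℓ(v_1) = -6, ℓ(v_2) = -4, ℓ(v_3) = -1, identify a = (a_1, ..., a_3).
a = (-1, -3, -4)

Write a = (a_1, ..., a_3) in the standard basis. For each basis vector v_i, ℓ(v_i) = <v_i, a> is a linear equation in the a_j's. Collect the n equations into a matrix system V a = ℓ, where row i of V is v_i (expressed in the standard basis). Since V is invertible (lower-triangular with 1s on the diagonal, up to permutation), solve by back-substitution:
  V =
[[-1, 1, 1],
 [1, 1, 0],
 [1, 0, 0]]
  V a = (-6, -4, -1)
Solving gives a = (-1, -3, -4).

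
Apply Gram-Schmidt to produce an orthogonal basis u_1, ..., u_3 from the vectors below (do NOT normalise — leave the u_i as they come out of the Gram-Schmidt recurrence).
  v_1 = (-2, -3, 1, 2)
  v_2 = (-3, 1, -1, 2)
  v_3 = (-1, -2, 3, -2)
Orthogonal basis:
  u_1 = (-2, -3, 1, 2)
  u_2 = (-7/3, 2, -4/3, 4/3)
  u_3 = (-67/39, 35/78, 137/78, -25/13)

Apply the Gram-Schmidt recurrence
  u_1 = v_1
  u_i = v_i − Σ_{j<i} ((v_i · u_j) / (u_j · u_j)) · u_j.

Step by step this gives:
  u_1 = (-2, -3, 1, 2)
  u_2 = (-7/3, 2, -4/3, 4/3)
  u_3 = (-67/39, 35/78, 137/78, -25/13)

Orthogonality check:
  u_2 · u_1 = 0 (should be 0)
  u_3 · u_1 = 0 (should be 0)
  u_3 · u_2 = 0 (should be 0)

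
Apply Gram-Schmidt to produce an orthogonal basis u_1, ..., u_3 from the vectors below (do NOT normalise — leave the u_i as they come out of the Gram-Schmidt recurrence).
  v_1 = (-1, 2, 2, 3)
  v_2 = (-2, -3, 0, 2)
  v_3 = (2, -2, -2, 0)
Orthogonal basis:
  u_1 = (-1, 2, 2, 3)
  u_2 = (-17/9, -29/9, -2/9, 5/3)
  u_3 = (271/151, -44/151, -128/151, 205/151)

Apply the Gram-Schmidt recurrence
  u_1 = v_1
  u_i = v_i − Σ_{j<i} ((v_i · u_j) / (u_j · u_j)) · u_j.

Step by step this gives:
  u_1 = (-1, 2, 2, 3)
  u_2 = (-17/9, -29/9, -2/9, 5/3)
  u_3 = (271/151, -44/151, -128/151, 205/151)

Orthogonality check:
  u_2 · u_1 = 0 (should be 0)
  u_3 · u_1 = 0 (should be 0)
  u_3 · u_2 = 0 (should be 0)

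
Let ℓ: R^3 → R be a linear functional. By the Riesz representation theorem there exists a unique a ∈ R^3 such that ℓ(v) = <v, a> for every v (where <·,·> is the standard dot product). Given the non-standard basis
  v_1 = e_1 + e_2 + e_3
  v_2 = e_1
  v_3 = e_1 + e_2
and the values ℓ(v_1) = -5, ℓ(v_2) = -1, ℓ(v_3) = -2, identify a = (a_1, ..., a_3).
a = (-1, -1, -3)

Write a = (a_1, ..., a_3) in the standard basis. For each basis vector v_i, ℓ(v_i) = <v_i, a> is a linear equation in the a_j's. Collect the n equations into a matrix system V a = ℓ, where row i of V is v_i (expressed in the standard basis). Since V is invertible (lower-triangular with 1s on the diagonal, up to permutation), solve by back-substitution:
  V =
[[1, 1, 1],
 [1, 0, 0],
 [1, 1, 0]]
  V a = (-5, -1, -2)
Solving gives a = (-1, -1, -3).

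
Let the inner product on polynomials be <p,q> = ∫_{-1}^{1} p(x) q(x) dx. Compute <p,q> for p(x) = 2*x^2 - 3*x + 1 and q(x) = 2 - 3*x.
<p,q> = 38/3

Expand the product: p(x)·q(x) = -6*x^3 + 13*x^2 - 9*x + 2.
∫_{-1}^{1} of each monomial x^k gives [2/(k+1) if k even, 0 if k odd]. Integrating term-by-term (or equivalently evaluating the antiderivative F(x) = -3*x^4/2 + 13*x^3/3 - 9*x^2/2 + 2*x at the endpoints):
  F(1) − F(−1) = 1/3 − (-37/3) = 38/3.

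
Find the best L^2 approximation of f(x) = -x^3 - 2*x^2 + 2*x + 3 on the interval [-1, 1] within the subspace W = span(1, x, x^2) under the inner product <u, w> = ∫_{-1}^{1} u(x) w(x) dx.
g(x) = -2*x^2 + 7*x/5 + 3

The best approximation g ∈ W is the orthogonal projection of f onto W. Writing g = a_0 + a_1 x + a_2 x^2, the coefficients solve the normal equations G · a = b where
  G_{ij} = <φ_i, φ_j> and b_i = <f, φ_i>, with φ_0 = 1, φ_1 = x, φ_2 = x^2.
G =
  [2, 0, 2/3]
  [0, 2/3, 0]
  [2/3, 0, 2/5],
b = (14/3, 14/15, 6/5).
Solving gives a_0 = 3, a_1 = 7/5, a_2 = -2, so
  g(x) = -2*x^2 + 7*x/5 + 3.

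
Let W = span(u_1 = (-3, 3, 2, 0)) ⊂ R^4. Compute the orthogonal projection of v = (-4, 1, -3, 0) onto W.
proj_W(v) = (-27/22, 27/22, 9/11, 0)

Set up U = [u_1 | ... | u_1] ∈ R^(4×1). The projector onto W = col(U) is P = U (U^T U)^(-1) U^T.
Compute U^T U =
  [22],
and U^T v = (9).
Solve U^T U · c = U^T v for the coefficients: c = (9/22). The projection is proj_W(v) = U c.
Check: (v - proj_W(v)) · u_1 = 0  (should be 0).
Result: proj_W(v) = (-27/22, 27/22, 9/11, 0).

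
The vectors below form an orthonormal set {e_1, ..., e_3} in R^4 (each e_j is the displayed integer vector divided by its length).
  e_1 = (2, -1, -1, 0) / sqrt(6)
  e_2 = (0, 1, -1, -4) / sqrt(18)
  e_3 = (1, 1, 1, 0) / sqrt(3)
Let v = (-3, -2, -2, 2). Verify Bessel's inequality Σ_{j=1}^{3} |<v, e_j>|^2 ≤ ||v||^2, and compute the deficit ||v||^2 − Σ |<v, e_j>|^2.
Σ |<v, e_j>|^2 = 185/9; ||v||^2 = 21; deficit = 4/9

Write each e_j = u_j / sqrt(<u_j, u_j>) where u_j is the displayed integer vector. Then <v, e_j> = <v, u_j> / sqrt(<u_j, u_j>), so |<v, e_j>|^2 = <v, u_j>^2 / <u_j, u_j>.
Coefficients: <v, e_1> = -2/sqrt(6), <v, e_2> = -8/sqrt(18), <v, e_3> = -7/sqrt(3).
Square and sum: Σ |<v, e_j>|^2 = 185/9.
Compute ||v||^2 = v·v = 21.
Deficit = 21 − 185/9 = 4/9 ≥ 0, confirming Bessel's inequality. (The deficit equals ||v − Σ <v,e_j> e_j||^2, the squared distance from v to span{e_j}.)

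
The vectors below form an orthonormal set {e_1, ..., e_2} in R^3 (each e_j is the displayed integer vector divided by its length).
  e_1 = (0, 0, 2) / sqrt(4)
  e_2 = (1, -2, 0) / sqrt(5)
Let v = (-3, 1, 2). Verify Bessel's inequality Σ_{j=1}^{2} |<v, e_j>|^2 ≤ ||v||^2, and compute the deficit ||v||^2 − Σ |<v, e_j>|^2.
Σ |<v, e_j>|^2 = 9; ||v||^2 = 14; deficit = 5

Write each e_j = u_j / sqrt(<u_j, u_j>) where u_j is the displayed integer vector. Then <v, e_j> = <v, u_j> / sqrt(<u_j, u_j>), so |<v, e_j>|^2 = <v, u_j>^2 / <u_j, u_j>.
Coefficients: <v, e_1> = 4/sqrt(4), <v, e_2> = -5/sqrt(5).
Square and sum: Σ |<v, e_j>|^2 = 9.
Compute ||v||^2 = v·v = 14.
Deficit = 14 − 9 = 5 ≥ 0, confirming Bessel's inequality. (The deficit equals ||v − Σ <v,e_j> e_j||^2, the squared distance from v to span{e_j}.)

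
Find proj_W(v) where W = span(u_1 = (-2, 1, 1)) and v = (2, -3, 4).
proj_W(v) = (1, -1/2, -1/2)

Set up U = [u_1 | ... | u_1] ∈ R^(3×1). The projector onto W = col(U) is P = U (U^T U)^(-1) U^T.
Compute U^T U =
  [6],
and U^T v = (-3).
Solve U^T U · c = U^T v for the coefficients: c = (-1/2). The projection is proj_W(v) = U c.
Check: (v - proj_W(v)) · u_1 = 0  (should be 0).
Result: proj_W(v) = (1, -1/2, -1/2).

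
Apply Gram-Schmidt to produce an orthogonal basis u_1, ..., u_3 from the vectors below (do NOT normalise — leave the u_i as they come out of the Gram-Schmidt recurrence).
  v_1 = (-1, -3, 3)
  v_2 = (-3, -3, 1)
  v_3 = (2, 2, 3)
Orthogonal basis:
  u_1 = (-1, -3, 3)
  u_2 = (-42/19, -12/19, -26/19)
  u_3 = (-33/34, 22/17, 33/34)

Apply the Gram-Schmidt recurrence
  u_1 = v_1
  u_i = v_i − Σ_{j<i} ((v_i · u_j) / (u_j · u_j)) · u_j.

Step by step this gives:
  u_1 = (-1, -3, 3)
  u_2 = (-42/19, -12/19, -26/19)
  u_3 = (-33/34, 22/17, 33/34)

Orthogonality check:
  u_2 · u_1 = 0 (should be 0)
  u_3 · u_1 = 0 (should be 0)
  u_3 · u_2 = 0 (should be 0)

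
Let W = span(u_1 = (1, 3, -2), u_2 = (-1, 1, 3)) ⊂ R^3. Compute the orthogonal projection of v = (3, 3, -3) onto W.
proj_W(v) = (36/23, 72/23, -81/23)

Set up U = [u_1 | ... | u_2] ∈ R^(3×2). The projector onto W = col(U) is P = U (U^T U)^(-1) U^T.
Compute U^T U =
  [14, -4]
  [-4, 11],
and U^T v = (18, -9).
Solve U^T U · c = U^T v for the coefficients: c = (27/23, -9/23). The projection is proj_W(v) = U c.
Check: (v - proj_W(v)) · u_1 = 0  (should be 0).
Check: (v - proj_W(v)) · u_2 = 0  (should be 0).
Result: proj_W(v) = (36/23, 72/23, -81/23).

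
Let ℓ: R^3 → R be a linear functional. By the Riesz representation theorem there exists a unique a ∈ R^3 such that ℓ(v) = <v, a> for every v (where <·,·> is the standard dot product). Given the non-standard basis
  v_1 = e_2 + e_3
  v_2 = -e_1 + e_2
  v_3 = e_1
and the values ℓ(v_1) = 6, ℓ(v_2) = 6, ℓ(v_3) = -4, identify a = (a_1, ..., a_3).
a = (-4, 2, 4)

Write a = (a_1, ..., a_3) in the standard basis. For each basis vector v_i, ℓ(v_i) = <v_i, a> is a linear equation in the a_j's. Collect the n equations into a matrix system V a = ℓ, where row i of V is v_i (expressed in the standard basis). Since V is invertible (lower-triangular with 1s on the diagonal, up to permutation), solve by back-substitution:
  V =
[[0, 1, 1],
 [-1, 1, 0],
 [1, 0, 0]]
  V a = (6, 6, -4)
Solving gives a = (-4, 2, 4).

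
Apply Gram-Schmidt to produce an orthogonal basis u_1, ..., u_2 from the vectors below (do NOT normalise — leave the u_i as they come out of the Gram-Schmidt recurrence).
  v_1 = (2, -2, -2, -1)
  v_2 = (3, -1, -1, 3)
Orthogonal basis:
  u_1 = (2, -2, -2, -1)
  u_2 = (25/13, 1/13, 1/13, 46/13)

Apply the Gram-Schmidt recurrence
  u_1 = v_1
  u_i = v_i − Σ_{j<i} ((v_i · u_j) / (u_j · u_j)) · u_j.

Step by step this gives:
  u_1 = (2, -2, -2, -1)
  u_2 = (25/13, 1/13, 1/13, 46/13)

Orthogonality check:
  u_2 · u_1 = 0 (should be 0)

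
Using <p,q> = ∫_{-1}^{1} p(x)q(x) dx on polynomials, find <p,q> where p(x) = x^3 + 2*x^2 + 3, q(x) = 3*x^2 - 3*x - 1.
<p,q> = -2/15

Expand the product: p(x)·q(x) = 3*x^5 + 3*x^4 - 7*x^3 + 7*x^2 - 9*x - 3.
∫_{-1}^{1} of each monomial x^k gives [2/(k+1) if k even, 0 if k odd]. Integrating term-by-term (or equivalently evaluating the antiderivative F(x) = x^6/2 + 3*x^5/5 - 7*x^4/4 + 7*x^3/3 - 9*x^2/2 - 3*x at the endpoints):
  F(1) − F(−1) = -349/60 − (-341/60) = -2/15.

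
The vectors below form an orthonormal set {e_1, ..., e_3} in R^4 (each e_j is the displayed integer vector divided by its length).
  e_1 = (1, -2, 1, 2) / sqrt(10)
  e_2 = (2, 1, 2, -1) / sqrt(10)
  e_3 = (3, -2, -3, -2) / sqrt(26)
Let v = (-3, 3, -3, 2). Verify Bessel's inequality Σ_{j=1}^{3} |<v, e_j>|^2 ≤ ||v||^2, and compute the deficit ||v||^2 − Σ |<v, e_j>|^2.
Σ |<v, e_j>|^2 = 581/26; ||v||^2 = 31; deficit = 225/26

Write each e_j = u_j / sqrt(<u_j, u_j>) where u_j is the displayed integer vector. Then <v, e_j> = <v, u_j> / sqrt(<u_j, u_j>), so |<v, e_j>|^2 = <v, u_j>^2 / <u_j, u_j>.
Coefficients: <v, e_1> = -8/sqrt(10), <v, e_2> = -11/sqrt(10), <v, e_3> = -10/sqrt(26).
Square and sum: Σ |<v, e_j>|^2 = 581/26.
Compute ||v||^2 = v·v = 31.
Deficit = 31 − 581/26 = 225/26 ≥ 0, confirming Bessel's inequality. (The deficit equals ||v − Σ <v,e_j> e_j||^2, the squared distance from v to span{e_j}.)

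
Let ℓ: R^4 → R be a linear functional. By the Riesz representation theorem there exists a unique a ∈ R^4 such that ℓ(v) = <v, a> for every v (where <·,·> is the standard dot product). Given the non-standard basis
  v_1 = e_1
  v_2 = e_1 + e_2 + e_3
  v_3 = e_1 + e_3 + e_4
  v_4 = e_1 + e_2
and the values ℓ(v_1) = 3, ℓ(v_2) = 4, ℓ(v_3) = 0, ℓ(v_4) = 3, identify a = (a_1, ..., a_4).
a = (3, 0, 1, -4)

Write a = (a_1, ..., a_4) in the standard basis. For each basis vector v_i, ℓ(v_i) = <v_i, a> is a linear equation in the a_j's. Collect the n equations into a matrix system V a = ℓ, where row i of V is v_i (expressed in the standard basis). Since V is invertible (lower-triangular with 1s on the diagonal, up to permutation), solve by back-substitution:
  V =
[[1, 0, 0, 0],
 [1, 1, 1, 0],
 [1, 0, 1, 1],
 [1, 1, 0, 0]]
  V a = (3, 4, 0, 3)
Solving gives a = (3, 0, 1, -4).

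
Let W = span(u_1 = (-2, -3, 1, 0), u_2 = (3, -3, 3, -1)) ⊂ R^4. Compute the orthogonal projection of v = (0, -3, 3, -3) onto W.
proj_W(v) = (123/178, -324/89, 219/89, -111/178)

Set up U = [u_1 | ... | u_2] ∈ R^(4×2). The projector onto W = col(U) is P = U (U^T U)^(-1) U^T.
Compute U^T U =
  [14, 6]
  [6, 28],
and U^T v = (12, 21).
Solve U^T U · c = U^T v for the coefficients: c = (105/178, 111/178). The projection is proj_W(v) = U c.
Check: (v - proj_W(v)) · u_1 = 0  (should be 0).
Check: (v - proj_W(v)) · u_2 = 0  (should be 0).
Result: proj_W(v) = (123/178, -324/89, 219/89, -111/178).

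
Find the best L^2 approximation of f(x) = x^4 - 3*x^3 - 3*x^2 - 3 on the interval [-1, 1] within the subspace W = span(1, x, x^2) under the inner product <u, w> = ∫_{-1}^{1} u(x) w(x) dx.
g(x) = -15*x^2/7 - 9*x/5 - 108/35

The best approximation g ∈ W is the orthogonal projection of f onto W. Writing g = a_0 + a_1 x + a_2 x^2, the coefficients solve the normal equations G · a = b where
  G_{ij} = <φ_i, φ_j> and b_i = <f, φ_i>, with φ_0 = 1, φ_1 = x, φ_2 = x^2.
G =
  [2, 0, 2/3]
  [0, 2/3, 0]
  [2/3, 0, 2/5],
b = (-38/5, -6/5, -102/35).
Solving gives a_0 = -108/35, a_1 = -9/5, a_2 = -15/7, so
  g(x) = -15*x^2/7 - 9*x/5 - 108/35.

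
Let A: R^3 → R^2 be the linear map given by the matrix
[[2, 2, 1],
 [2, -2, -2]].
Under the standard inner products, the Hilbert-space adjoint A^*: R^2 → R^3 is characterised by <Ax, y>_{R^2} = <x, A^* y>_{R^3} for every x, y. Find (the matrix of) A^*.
A^* = A^T =
[[2, 2],
 [2, -2],
 [1, -2]]

For real matrices with standard dot products, the defining identity <Ax, y> = <x, A^* y> gives (Ax)^T y = x^T (A^*) y, i.e. x^T A^T y = x^T (A^*) y. Since this holds for all x, y, we must have A^* = A^T. Therefore
A^* =
[[2, 2],
 [2, -2],
 [1, -2]].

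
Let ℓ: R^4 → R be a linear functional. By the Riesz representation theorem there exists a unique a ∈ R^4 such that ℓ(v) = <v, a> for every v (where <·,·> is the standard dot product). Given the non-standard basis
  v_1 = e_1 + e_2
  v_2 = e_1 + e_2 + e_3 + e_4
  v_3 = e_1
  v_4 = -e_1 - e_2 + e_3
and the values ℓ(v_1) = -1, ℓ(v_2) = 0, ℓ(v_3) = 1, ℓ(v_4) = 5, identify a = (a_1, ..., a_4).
a = (1, -2, 4, -3)

Write a = (a_1, ..., a_4) in the standard basis. For each basis vector v_i, ℓ(v_i) = <v_i, a> is a linear equation in the a_j's. Collect the n equations into a matrix system V a = ℓ, where row i of V is v_i (expressed in the standard basis). Since V is invertible (lower-triangular with 1s on the diagonal, up to permutation), solve by back-substitution:
  V =
[[1, 1, 0, 0],
 [1, 1, 1, 1],
 [1, 0, 0, 0],
 [-1, -1, 1, 0]]
  V a = (-1, 0, 1, 5)
Solving gives a = (1, -2, 4, -3).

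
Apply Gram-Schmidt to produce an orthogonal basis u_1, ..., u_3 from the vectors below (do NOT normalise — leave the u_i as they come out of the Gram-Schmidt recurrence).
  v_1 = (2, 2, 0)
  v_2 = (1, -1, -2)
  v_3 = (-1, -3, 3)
Orthogonal basis:
  u_1 = (2, 2, 0)
  u_2 = (1, -1, -2)
  u_3 = (5/3, -5/3, 5/3)

Apply the Gram-Schmidt recurrence
  u_1 = v_1
  u_i = v_i − Σ_{j<i} ((v_i · u_j) / (u_j · u_j)) · u_j.

Step by step this gives:
  u_1 = (2, 2, 0)
  u_2 = (1, -1, -2)
  u_3 = (5/3, -5/3, 5/3)

Orthogonality check:
  u_2 · u_1 = 0 (should be 0)
  u_3 · u_1 = 0 (should be 0)
  u_3 · u_2 = 0 (should be 0)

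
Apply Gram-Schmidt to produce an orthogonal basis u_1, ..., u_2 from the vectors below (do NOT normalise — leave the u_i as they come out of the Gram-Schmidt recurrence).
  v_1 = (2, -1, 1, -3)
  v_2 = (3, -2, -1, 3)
Orthogonal basis:
  u_1 = (2, -1, 1, -3)
  u_2 = (49/15, -32/15, -13/15, 13/5)

Apply the Gram-Schmidt recurrence
  u_1 = v_1
  u_i = v_i − Σ_{j<i} ((v_i · u_j) / (u_j · u_j)) · u_j.

Step by step this gives:
  u_1 = (2, -1, 1, -3)
  u_2 = (49/15, -32/15, -13/15, 13/5)

Orthogonality check:
  u_2 · u_1 = 0 (should be 0)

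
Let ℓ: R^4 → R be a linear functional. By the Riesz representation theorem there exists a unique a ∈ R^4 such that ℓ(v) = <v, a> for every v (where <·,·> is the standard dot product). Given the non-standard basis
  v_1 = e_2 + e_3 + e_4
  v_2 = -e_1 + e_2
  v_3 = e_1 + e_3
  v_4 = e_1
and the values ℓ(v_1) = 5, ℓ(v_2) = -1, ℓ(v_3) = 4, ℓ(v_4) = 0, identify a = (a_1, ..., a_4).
a = (0, -1, 4, 2)

Write a = (a_1, ..., a_4) in the standard basis. For each basis vector v_i, ℓ(v_i) = <v_i, a> is a linear equation in the a_j's. Collect the n equations into a matrix system V a = ℓ, where row i of V is v_i (expressed in the standard basis). Since V is invertible (lower-triangular with 1s on the diagonal, up to permutation), solve by back-substitution:
  V =
[[0, 1, 1, 1],
 [-1, 1, 0, 0],
 [1, 0, 1, 0],
 [1, 0, 0, 0]]
  V a = (5, -1, 4, 0)
Solving gives a = (0, -1, 4, 2).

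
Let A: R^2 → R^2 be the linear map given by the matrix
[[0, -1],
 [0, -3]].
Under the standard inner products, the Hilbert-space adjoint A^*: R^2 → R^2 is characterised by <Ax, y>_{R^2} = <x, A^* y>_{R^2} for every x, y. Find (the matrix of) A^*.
A^* = A^T =
[[0, 0],
 [-1, -3]]

For real matrices with standard dot products, the defining identity <Ax, y> = <x, A^* y> gives (Ax)^T y = x^T (A^*) y, i.e. x^T A^T y = x^T (A^*) y. Since this holds for all x, y, we must have A^* = A^T. Therefore
A^* =
[[0, 0],
 [-1, -3]].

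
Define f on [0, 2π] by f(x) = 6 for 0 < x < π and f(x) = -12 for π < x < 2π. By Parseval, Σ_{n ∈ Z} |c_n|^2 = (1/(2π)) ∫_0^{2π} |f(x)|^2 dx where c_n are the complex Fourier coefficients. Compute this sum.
Σ |c_n|^2 = 90

Parseval equates the L^2 energy of f (normalised by 1/(2π)) with the ℓ^2 sum of its Fourier coefficients: (1/(2π)) ∫_0^{2π} |f|^2 = Σ |c_n|^2.
Compute the left side: (1/(2π)) [∫_0^π 6^2 dx + ∫_π^{2π} (-12)^2 dx] = (1/(2π)) · (36π + 144π) = (36 + 144)/2 = 90.
So Σ_{n ∈ Z} |c_n|^2 = 90.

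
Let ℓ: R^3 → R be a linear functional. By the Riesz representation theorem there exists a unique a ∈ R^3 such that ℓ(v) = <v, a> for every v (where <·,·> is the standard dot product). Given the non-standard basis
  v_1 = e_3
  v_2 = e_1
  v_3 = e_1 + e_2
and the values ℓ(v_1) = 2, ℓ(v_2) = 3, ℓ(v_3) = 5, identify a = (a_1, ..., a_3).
a = (3, 2, 2)

Write a = (a_1, ..., a_3) in the standard basis. For each basis vector v_i, ℓ(v_i) = <v_i, a> is a linear equation in the a_j's. Collect the n equations into a matrix system V a = ℓ, where row i of V is v_i (expressed in the standard basis). Since V is invertible (lower-triangular with 1s on the diagonal, up to permutation), solve by back-substitution:
  V =
[[0, 0, 1],
 [1, 0, 0],
 [1, 1, 0]]
  V a = (2, 3, 5)
Solving gives a = (3, 2, 2).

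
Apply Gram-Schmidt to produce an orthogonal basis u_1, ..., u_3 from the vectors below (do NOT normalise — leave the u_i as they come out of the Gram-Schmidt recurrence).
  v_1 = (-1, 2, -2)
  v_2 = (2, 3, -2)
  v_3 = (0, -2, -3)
Orthogonal basis:
  u_1 = (-1, 2, -2)
  u_2 = (26/9, 11/9, -2/9)
  u_3 = (66/89, -198/89, -231/89)

Apply the Gram-Schmidt recurrence
  u_1 = v_1
  u_i = v_i − Σ_{j<i} ((v_i · u_j) / (u_j · u_j)) · u_j.

Step by step this gives:
  u_1 = (-1, 2, -2)
  u_2 = (26/9, 11/9, -2/9)
  u_3 = (66/89, -198/89, -231/89)

Orthogonality check:
  u_2 · u_1 = 0 (should be 0)
  u_3 · u_1 = 0 (should be 0)
  u_3 · u_2 = 0 (should be 0)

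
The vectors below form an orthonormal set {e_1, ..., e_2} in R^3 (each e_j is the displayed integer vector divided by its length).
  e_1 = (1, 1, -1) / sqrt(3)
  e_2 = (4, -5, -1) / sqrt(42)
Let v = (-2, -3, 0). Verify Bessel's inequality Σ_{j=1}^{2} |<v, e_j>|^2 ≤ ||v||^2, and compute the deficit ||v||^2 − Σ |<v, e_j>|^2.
Σ |<v, e_j>|^2 = 19/2; ||v||^2 = 13; deficit = 7/2

Write each e_j = u_j / sqrt(<u_j, u_j>) where u_j is the displayed integer vector. Then <v, e_j> = <v, u_j> / sqrt(<u_j, u_j>), so |<v, e_j>|^2 = <v, u_j>^2 / <u_j, u_j>.
Coefficients: <v, e_1> = -5/sqrt(3), <v, e_2> = 7/sqrt(42).
Square and sum: Σ |<v, e_j>|^2 = 19/2.
Compute ||v||^2 = v·v = 13.
Deficit = 13 − 19/2 = 7/2 ≥ 0, confirming Bessel's inequality. (The deficit equals ||v − Σ <v,e_j> e_j||^2, the squared distance from v to span{e_j}.)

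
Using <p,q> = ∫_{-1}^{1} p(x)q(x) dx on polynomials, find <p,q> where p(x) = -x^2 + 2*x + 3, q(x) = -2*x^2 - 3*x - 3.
<p,q> = -116/5

Expand the product: p(x)·q(x) = 2*x^4 - x^3 - 9*x^2 - 15*x - 9.
∫_{-1}^{1} of each monomial x^k gives [2/(k+1) if k even, 0 if k odd]. Integrating term-by-term (or equivalently evaluating the antiderivative F(x) = 2*x^5/5 - x^4/4 - 3*x^3 - 15*x^2/2 - 9*x at the endpoints):
  F(1) − F(−1) = -387/20 − (77/20) = -116/5.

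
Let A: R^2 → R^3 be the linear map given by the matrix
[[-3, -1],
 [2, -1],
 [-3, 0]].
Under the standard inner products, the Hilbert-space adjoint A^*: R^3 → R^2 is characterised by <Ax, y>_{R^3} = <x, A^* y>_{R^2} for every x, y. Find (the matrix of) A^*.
A^* = A^T =
[[-3, 2, -3],
 [-1, -1, 0]]

For real matrices with standard dot products, the defining identity <Ax, y> = <x, A^* y> gives (Ax)^T y = x^T (A^*) y, i.e. x^T A^T y = x^T (A^*) y. Since this holds for all x, y, we must have A^* = A^T. Therefore
A^* =
[[-3, 2, -3],
 [-1, -1, 0]].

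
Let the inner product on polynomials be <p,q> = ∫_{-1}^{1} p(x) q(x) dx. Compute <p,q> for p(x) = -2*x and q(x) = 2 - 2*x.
<p,q> = 8/3

Expand the product: p(x)·q(x) = 4*x^2 - 4*x.
∫_{-1}^{1} of each monomial x^k gives [2/(k+1) if k even, 0 if k odd]. Integrating term-by-term (or equivalently evaluating the antiderivative F(x) = 4*x^3/3 - 2*x^2 at the endpoints):
  F(1) − F(−1) = -2/3 − (-10/3) = 8/3.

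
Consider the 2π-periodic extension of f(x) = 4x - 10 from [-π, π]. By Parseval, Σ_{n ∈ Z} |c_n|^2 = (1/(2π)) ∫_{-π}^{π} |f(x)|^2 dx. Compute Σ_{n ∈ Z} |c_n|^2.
Σ |c_n|^2 = 16π^2/3 + 100

Expand and integrate term by term over [-π, π]:
  ∫ (4x)^2 dx = 16·(2π^3/3); ∫ 2·4·(-10)·x dx = 0 (odd integrand); ∫ (-10)^2 dx = 100·2π.
So (1/(2π)) ∫_{-π}^{π} (4x - 10)^2 dx = 16π^2/3 + 100 = 16π^2/3 + 100.
Parseval ⇒ Σ |c_n|^2 = 16π^2/3 + 100.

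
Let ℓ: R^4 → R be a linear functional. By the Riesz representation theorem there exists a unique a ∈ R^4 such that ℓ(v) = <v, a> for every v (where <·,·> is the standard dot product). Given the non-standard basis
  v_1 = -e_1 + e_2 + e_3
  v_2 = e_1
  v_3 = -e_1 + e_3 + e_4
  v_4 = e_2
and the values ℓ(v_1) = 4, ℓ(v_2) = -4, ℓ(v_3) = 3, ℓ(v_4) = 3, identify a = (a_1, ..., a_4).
a = (-4, 3, -3, 2)

Write a = (a_1, ..., a_4) in the standard basis. For each basis vector v_i, ℓ(v_i) = <v_i, a> is a linear equation in the a_j's. Collect the n equations into a matrix system V a = ℓ, where row i of V is v_i (expressed in the standard basis). Since V is invertible (lower-triangular with 1s on the diagonal, up to permutation), solve by back-substitution:
  V =
[[-1, 1, 1, 0],
 [1, 0, 0, 0],
 [-1, 0, 1, 1],
 [0, 1, 0, 0]]
  V a = (4, -4, 3, 3)
Solving gives a = (-4, 3, -3, 2).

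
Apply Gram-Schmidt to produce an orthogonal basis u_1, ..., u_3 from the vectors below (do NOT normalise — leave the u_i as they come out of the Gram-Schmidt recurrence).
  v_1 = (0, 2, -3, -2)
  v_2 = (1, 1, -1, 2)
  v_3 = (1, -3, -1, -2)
Orthogonal basis:
  u_1 = (0, 2, -3, -2)
  u_2 = (1, 15/17, -14/17, 36/17)
  u_3 = (102/59, -146/59, -84/59, -20/59)

Apply the Gram-Schmidt recurrence
  u_1 = v_1
  u_i = v_i − Σ_{j<i} ((v_i · u_j) / (u_j · u_j)) · u_j.

Step by step this gives:
  u_1 = (0, 2, -3, -2)
  u_2 = (1, 15/17, -14/17, 36/17)
  u_3 = (102/59, -146/59, -84/59, -20/59)

Orthogonality check:
  u_2 · u_1 = 0 (should be 0)
  u_3 · u_1 = 0 (should be 0)
  u_3 · u_2 = 0 (should be 0)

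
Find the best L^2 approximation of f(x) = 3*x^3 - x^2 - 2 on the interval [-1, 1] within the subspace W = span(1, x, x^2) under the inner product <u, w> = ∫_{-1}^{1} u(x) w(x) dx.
g(x) = -x^2 + 9*x/5 - 2

The best approximation g ∈ W is the orthogonal projection of f onto W. Writing g = a_0 + a_1 x + a_2 x^2, the coefficients solve the normal equations G · a = b where
  G_{ij} = <φ_i, φ_j> and b_i = <f, φ_i>, with φ_0 = 1, φ_1 = x, φ_2 = x^2.
G =
  [2, 0, 2/3]
  [0, 2/3, 0]
  [2/3, 0, 2/5],
b = (-14/3, 6/5, -26/15).
Solving gives a_0 = -2, a_1 = 9/5, a_2 = -1, so
  g(x) = -x^2 + 9*x/5 - 2.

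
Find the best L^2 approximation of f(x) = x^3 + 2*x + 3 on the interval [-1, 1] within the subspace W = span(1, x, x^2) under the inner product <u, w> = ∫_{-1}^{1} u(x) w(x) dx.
g(x) = 13*x/5 + 3

The best approximation g ∈ W is the orthogonal projection of f onto W. Writing g = a_0 + a_1 x + a_2 x^2, the coefficients solve the normal equations G · a = b where
  G_{ij} = <φ_i, φ_j> and b_i = <f, φ_i>, with φ_0 = 1, φ_1 = x, φ_2 = x^2.
G =
  [2, 0, 2/3]
  [0, 2/3, 0]
  [2/3, 0, 2/5],
b = (6, 26/15, 2).
Solving gives a_0 = 3, a_1 = 13/5, a_2 = 0, so
  g(x) = 13*x/5 + 3.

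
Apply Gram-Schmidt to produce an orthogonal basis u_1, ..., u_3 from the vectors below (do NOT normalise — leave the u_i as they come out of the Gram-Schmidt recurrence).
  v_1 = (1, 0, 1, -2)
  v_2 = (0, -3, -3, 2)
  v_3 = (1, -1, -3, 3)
Orthogonal basis:
  u_1 = (1, 0, 1, -2)
  u_2 = (7/6, -3, -11/6, -1/3)
  u_3 = (133/83, 73/83, -43/83, 45/83)

Apply the Gram-Schmidt recurrence
  u_1 = v_1
  u_i = v_i − Σ_{j<i} ((v_i · u_j) / (u_j · u_j)) · u_j.

Step by step this gives:
  u_1 = (1, 0, 1, -2)
  u_2 = (7/6, -3, -11/6, -1/3)
  u_3 = (133/83, 73/83, -43/83, 45/83)

Orthogonality check:
  u_2 · u_1 = 0 (should be 0)
  u_3 · u_1 = 0 (should be 0)
  u_3 · u_2 = 0 (should be 0)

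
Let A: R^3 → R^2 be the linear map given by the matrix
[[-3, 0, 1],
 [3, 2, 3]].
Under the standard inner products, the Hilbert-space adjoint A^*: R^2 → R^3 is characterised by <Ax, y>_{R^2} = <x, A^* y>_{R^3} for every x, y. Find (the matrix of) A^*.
A^* = A^T =
[[-3, 3],
 [0, 2],
 [1, 3]]

For real matrices with standard dot products, the defining identity <Ax, y> = <x, A^* y> gives (Ax)^T y = x^T (A^*) y, i.e. x^T A^T y = x^T (A^*) y. Since this holds for all x, y, we must have A^* = A^T. Therefore
A^* =
[[-3, 3],
 [0, 2],
 [1, 3]].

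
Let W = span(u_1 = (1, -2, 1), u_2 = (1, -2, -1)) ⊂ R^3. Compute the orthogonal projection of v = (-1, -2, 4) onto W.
proj_W(v) = (3/5, -6/5, 4)

Set up U = [u_1 | ... | u_2] ∈ R^(3×2). The projector onto W = col(U) is P = U (U^T U)^(-1) U^T.
Compute U^T U =
  [6, 4]
  [4, 6],
and U^T v = (7, -1).
Solve U^T U · c = U^T v for the coefficients: c = (23/10, -17/10). The projection is proj_W(v) = U c.
Check: (v - proj_W(v)) · u_1 = 0  (should be 0).
Check: (v - proj_W(v)) · u_2 = 0  (should be 0).
Result: proj_W(v) = (3/5, -6/5, 4).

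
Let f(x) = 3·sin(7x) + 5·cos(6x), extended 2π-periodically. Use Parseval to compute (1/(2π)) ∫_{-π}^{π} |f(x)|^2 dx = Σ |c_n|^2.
Σ |c_n|^2 = 17

Expand |f|^2 and use orthogonality of {sin(nx), cos(mx)} on [-π, π]:
  ∫_{-π}^{π} sin(nx)^2 dx = π, ∫ cos(mx)^2 dx = π, and cross terms integrate to 0.
So ∫_{-π}^{π} f(x)^2 dx = 3^2 · π + 5^2 · π = (9 + 25)π.
Divide by 2π: (9 + 25)/2 = 17.
By Parseval, this equals Σ |c_n|^2.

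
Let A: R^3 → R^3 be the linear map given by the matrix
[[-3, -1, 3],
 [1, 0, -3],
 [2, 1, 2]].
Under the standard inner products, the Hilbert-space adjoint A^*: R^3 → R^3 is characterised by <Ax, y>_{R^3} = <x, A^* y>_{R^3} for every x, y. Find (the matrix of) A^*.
A^* = A^T =
[[-3, 1, 2],
 [-1, 0, 1],
 [3, -3, 2]]

For real matrices with standard dot products, the defining identity <Ax, y> = <x, A^* y> gives (Ax)^T y = x^T (A^*) y, i.e. x^T A^T y = x^T (A^*) y. Since this holds for all x, y, we must have A^* = A^T. Therefore
A^* =
[[-3, 1, 2],
 [-1, 0, 1],
 [3, -3, 2]].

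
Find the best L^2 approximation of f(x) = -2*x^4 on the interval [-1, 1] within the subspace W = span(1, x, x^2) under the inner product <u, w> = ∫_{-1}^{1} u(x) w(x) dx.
g(x) = 6/35 - 12*x^2/7

The best approximation g ∈ W is the orthogonal projection of f onto W. Writing g = a_0 + a_1 x + a_2 x^2, the coefficients solve the normal equations G · a = b where
  G_{ij} = <φ_i, φ_j> and b_i = <f, φ_i>, with φ_0 = 1, φ_1 = x, φ_2 = x^2.
G =
  [2, 0, 2/3]
  [0, 2/3, 0]
  [2/3, 0, 2/5],
b = (-4/5, 0, -4/7).
Solving gives a_0 = 6/35, a_1 = 0, a_2 = -12/7, so
  g(x) = 6/35 - 12*x^2/7.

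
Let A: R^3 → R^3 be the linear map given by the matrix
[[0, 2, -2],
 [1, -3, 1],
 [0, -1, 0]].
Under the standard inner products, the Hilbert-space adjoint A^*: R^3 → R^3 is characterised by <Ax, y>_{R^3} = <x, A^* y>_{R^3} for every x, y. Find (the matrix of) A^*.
A^* = A^T =
[[0, 1, 0],
 [2, -3, -1],
 [-2, 1, 0]]

For real matrices with standard dot products, the defining identity <Ax, y> = <x, A^* y> gives (Ax)^T y = x^T (A^*) y, i.e. x^T A^T y = x^T (A^*) y. Since this holds for all x, y, we must have A^* = A^T. Therefore
A^* =
[[0, 1, 0],
 [2, -3, -1],
 [-2, 1, 0]].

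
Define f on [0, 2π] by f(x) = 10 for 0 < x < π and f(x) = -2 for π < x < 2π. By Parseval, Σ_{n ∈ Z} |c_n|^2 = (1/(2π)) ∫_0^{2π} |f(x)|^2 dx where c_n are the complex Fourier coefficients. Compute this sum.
Σ |c_n|^2 = 52

Parseval equates the L^2 energy of f (normalised by 1/(2π)) with the ℓ^2 sum of its Fourier coefficients: (1/(2π)) ∫_0^{2π} |f|^2 = Σ |c_n|^2.
Compute the left side: (1/(2π)) [∫_0^π 10^2 dx + ∫_π^{2π} (-2)^2 dx] = (1/(2π)) · (100π + 4π) = (100 + 4)/2 = 52.
So Σ_{n ∈ Z} |c_n|^2 = 52.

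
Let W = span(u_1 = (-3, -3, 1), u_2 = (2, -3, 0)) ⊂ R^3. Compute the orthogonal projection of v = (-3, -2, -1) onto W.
proj_W(v) = (-45/17, -30/17, 13/17)

Set up U = [u_1 | ... | u_2] ∈ R^(3×2). The projector onto W = col(U) is P = U (U^T U)^(-1) U^T.
Compute U^T U =
  [19, 3]
  [3, 13],
and U^T v = (14, 0).
Solve U^T U · c = U^T v for the coefficients: c = (13/17, -3/17). The projection is proj_W(v) = U c.
Check: (v - proj_W(v)) · u_1 = 0  (should be 0).
Check: (v - proj_W(v)) · u_2 = 0  (should be 0).
Result: proj_W(v) = (-45/17, -30/17, 13/17).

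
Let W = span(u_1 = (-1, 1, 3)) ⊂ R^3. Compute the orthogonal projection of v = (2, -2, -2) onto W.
proj_W(v) = (10/11, -10/11, -30/11)

Set up U = [u_1 | ... | u_1] ∈ R^(3×1). The projector onto W = col(U) is P = U (U^T U)^(-1) U^T.
Compute U^T U =
  [11],
and U^T v = (-10).
Solve U^T U · c = U^T v for the coefficients: c = (-10/11). The projection is proj_W(v) = U c.
Check: (v - proj_W(v)) · u_1 = 0  (should be 0).
Result: proj_W(v) = (10/11, -10/11, -30/11).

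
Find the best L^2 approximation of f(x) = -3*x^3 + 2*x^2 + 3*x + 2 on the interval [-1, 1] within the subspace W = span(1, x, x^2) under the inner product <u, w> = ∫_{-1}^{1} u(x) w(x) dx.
g(x) = 2*x^2 + 6*x/5 + 2

The best approximation g ∈ W is the orthogonal projection of f onto W. Writing g = a_0 + a_1 x + a_2 x^2, the coefficients solve the normal equations G · a = b where
  G_{ij} = <φ_i, φ_j> and b_i = <f, φ_i>, with φ_0 = 1, φ_1 = x, φ_2 = x^2.
G =
  [2, 0, 2/3]
  [0, 2/3, 0]
  [2/3, 0, 2/5],
b = (16/3, 4/5, 32/15).
Solving gives a_0 = 2, a_1 = 6/5, a_2 = 2, so
  g(x) = 2*x^2 + 6*x/5 + 2.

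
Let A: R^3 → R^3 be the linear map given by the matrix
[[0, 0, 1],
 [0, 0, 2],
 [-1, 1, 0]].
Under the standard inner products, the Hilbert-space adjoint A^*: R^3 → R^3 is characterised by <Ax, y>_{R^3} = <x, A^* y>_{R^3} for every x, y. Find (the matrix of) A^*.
A^* = A^T =
[[0, 0, -1],
 [0, 0, 1],
 [1, 2, 0]]

For real matrices with standard dot products, the defining identity <Ax, y> = <x, A^* y> gives (Ax)^T y = x^T (A^*) y, i.e. x^T A^T y = x^T (A^*) y. Since this holds for all x, y, we must have A^* = A^T. Therefore
A^* =
[[0, 0, -1],
 [0, 0, 1],
 [1, 2, 0]].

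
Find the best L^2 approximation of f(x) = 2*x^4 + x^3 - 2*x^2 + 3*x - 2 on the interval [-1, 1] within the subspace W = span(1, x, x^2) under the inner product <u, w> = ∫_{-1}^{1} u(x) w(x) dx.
g(x) = -2*x^2/7 + 18*x/5 - 76/35

The best approximation g ∈ W is the orthogonal projection of f onto W. Writing g = a_0 + a_1 x + a_2 x^2, the coefficients solve the normal equations G · a = b where
  G_{ij} = <φ_i, φ_j> and b_i = <f, φ_i>, with φ_0 = 1, φ_1 = x, φ_2 = x^2.
G =
  [2, 0, 2/3]
  [0, 2/3, 0]
  [2/3, 0, 2/5],
b = (-68/15, 12/5, -164/105).
Solving gives a_0 = -76/35, a_1 = 18/5, a_2 = -2/7, so
  g(x) = -2*x^2/7 + 18*x/5 - 76/35.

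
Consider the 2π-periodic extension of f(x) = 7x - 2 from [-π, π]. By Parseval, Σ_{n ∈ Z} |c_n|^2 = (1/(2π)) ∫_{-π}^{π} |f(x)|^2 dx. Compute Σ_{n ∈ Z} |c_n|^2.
Σ |c_n|^2 = 49π^2/3 + 4

Expand and integrate term by term over [-π, π]:
  ∫ (7x)^2 dx = 49·(2π^3/3); ∫ 2·7·(-2)·x dx = 0 (odd integrand); ∫ (-2)^2 dx = 4·2π.
So (1/(2π)) ∫_{-π}^{π} (7x - 2)^2 dx = 49π^2/3 + 4 = 49π^2/3 + 4.
Parseval ⇒ Σ |c_n|^2 = 49π^2/3 + 4.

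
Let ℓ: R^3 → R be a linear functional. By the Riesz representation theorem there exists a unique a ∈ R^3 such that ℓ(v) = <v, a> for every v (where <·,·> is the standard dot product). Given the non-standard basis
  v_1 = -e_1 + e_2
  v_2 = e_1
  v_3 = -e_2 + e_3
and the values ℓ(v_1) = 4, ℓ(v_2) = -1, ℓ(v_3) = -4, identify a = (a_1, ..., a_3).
a = (-1, 3, -1)

Write a = (a_1, ..., a_3) in the standard basis. For each basis vector v_i, ℓ(v_i) = <v_i, a> is a linear equation in the a_j's. Collect the n equations into a matrix system V a = ℓ, where row i of V is v_i (expressed in the standard basis). Since V is invertible (lower-triangular with 1s on the diagonal, up to permutation), solve by back-substitution:
  V =
[[-1, 1, 0],
 [1, 0, 0],
 [0, -1, 1]]
  V a = (4, -1, -4)
Solving gives a = (-1, 3, -1).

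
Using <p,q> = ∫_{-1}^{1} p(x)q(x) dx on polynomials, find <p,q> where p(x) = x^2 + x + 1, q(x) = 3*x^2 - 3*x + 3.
<p,q> = 46/5

Expand the product: p(x)·q(x) = 3*x^4 + 3*x^2 + 3.
∫_{-1}^{1} of each monomial x^k gives [2/(k+1) if k even, 0 if k odd]. Integrating term-by-term (or equivalently evaluating the antiderivative F(x) = 3*x^5/5 + x^3 + 3*x at the endpoints):
  F(1) − F(−1) = 23/5 − (-23/5) = 46/5.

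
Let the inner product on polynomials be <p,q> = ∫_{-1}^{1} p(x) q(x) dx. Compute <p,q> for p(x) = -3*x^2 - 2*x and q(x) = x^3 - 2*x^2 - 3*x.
<p,q> = 28/5

Expand the product: p(x)·q(x) = -3*x^5 + 4*x^4 + 13*x^3 + 6*x^2.
∫_{-1}^{1} of each monomial x^k gives [2/(k+1) if k even, 0 if k odd]. Integrating term-by-term (or equivalently evaluating the antiderivative F(x) = -x^6/2 + 4*x^5/5 + 13*x^4/4 + 2*x^3 at the endpoints):
  F(1) − F(−1) = 111/20 − (-1/20) = 28/5.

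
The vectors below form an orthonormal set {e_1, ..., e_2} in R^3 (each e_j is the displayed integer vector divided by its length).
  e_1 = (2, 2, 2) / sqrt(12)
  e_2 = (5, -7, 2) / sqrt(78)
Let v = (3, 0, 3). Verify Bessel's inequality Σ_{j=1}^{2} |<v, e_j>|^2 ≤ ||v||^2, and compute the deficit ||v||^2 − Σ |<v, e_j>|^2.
Σ |<v, e_j>|^2 = 459/26; ||v||^2 = 18; deficit = 9/26

Write each e_j = u_j / sqrt(<u_j, u_j>) where u_j is the displayed integer vector. Then <v, e_j> = <v, u_j> / sqrt(<u_j, u_j>), so |<v, e_j>|^2 = <v, u_j>^2 / <u_j, u_j>.
Coefficients: <v, e_1> = 12/sqrt(12), <v, e_2> = 21/sqrt(78).
Square and sum: Σ |<v, e_j>|^2 = 459/26.
Compute ||v||^2 = v·v = 18.
Deficit = 18 − 459/26 = 9/26 ≥ 0, confirming Bessel's inequality. (The deficit equals ||v − Σ <v,e_j> e_j||^2, the squared distance from v to span{e_j}.)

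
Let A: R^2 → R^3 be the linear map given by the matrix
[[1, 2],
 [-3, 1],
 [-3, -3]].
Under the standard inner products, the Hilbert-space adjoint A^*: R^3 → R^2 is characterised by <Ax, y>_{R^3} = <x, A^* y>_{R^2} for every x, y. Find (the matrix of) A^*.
A^* = A^T =
[[1, -3, -3],
 [2, 1, -3]]

For real matrices with standard dot products, the defining identity <Ax, y> = <x, A^* y> gives (Ax)^T y = x^T (A^*) y, i.e. x^T A^T y = x^T (A^*) y. Since this holds for all x, y, we must have A^* = A^T. Therefore
A^* =
[[1, -3, -3],
 [2, 1, -3]].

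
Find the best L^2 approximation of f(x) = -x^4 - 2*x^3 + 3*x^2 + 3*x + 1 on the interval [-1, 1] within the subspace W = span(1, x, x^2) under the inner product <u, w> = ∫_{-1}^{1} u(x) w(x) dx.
g(x) = 15*x^2/7 + 9*x/5 + 38/35

The best approximation g ∈ W is the orthogonal projection of f onto W. Writing g = a_0 + a_1 x + a_2 x^2, the coefficients solve the normal equations G · a = b where
  G_{ij} = <φ_i, φ_j> and b_i = <f, φ_i>, with φ_0 = 1, φ_1 = x, φ_2 = x^2.
G =
  [2, 0, 2/3]
  [0, 2/3, 0]
  [2/3, 0, 2/5],
b = (18/5, 6/5, 166/105).
Solving gives a_0 = 38/35, a_1 = 9/5, a_2 = 15/7, so
  g(x) = 15*x^2/7 + 9*x/5 + 38/35.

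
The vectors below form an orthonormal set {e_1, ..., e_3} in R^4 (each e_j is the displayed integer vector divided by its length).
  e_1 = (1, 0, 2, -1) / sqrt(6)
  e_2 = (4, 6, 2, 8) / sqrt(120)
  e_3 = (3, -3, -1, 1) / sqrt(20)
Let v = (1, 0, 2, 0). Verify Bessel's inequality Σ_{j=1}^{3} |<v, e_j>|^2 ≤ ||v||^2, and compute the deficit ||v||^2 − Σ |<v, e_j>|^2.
Σ |<v, e_j>|^2 = 19/4; ||v||^2 = 5; deficit = 1/4

Write each e_j = u_j / sqrt(<u_j, u_j>) where u_j is the displayed integer vector. Then <v, e_j> = <v, u_j> / sqrt(<u_j, u_j>), so |<v, e_j>|^2 = <v, u_j>^2 / <u_j, u_j>.
Coefficients: <v, e_1> = 5/sqrt(6), <v, e_2> = 8/sqrt(120), <v, e_3> = 1/sqrt(20).
Square and sum: Σ |<v, e_j>|^2 = 19/4.
Compute ||v||^2 = v·v = 5.
Deficit = 5 − 19/4 = 1/4 ≥ 0, confirming Bessel's inequality. (The deficit equals ||v − Σ <v,e_j> e_j||^2, the squared distance from v to span{e_j}.)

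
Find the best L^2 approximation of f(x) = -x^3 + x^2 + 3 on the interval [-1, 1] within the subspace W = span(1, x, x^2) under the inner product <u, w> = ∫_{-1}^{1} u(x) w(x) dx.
g(x) = x^2 - 3*x/5 + 3

The best approximation g ∈ W is the orthogonal projection of f onto W. Writing g = a_0 + a_1 x + a_2 x^2, the coefficients solve the normal equations G · a = b where
  G_{ij} = <φ_i, φ_j> and b_i = <f, φ_i>, with φ_0 = 1, φ_1 = x, φ_2 = x^2.
G =
  [2, 0, 2/3]
  [0, 2/3, 0]
  [2/3, 0, 2/5],
b = (20/3, -2/5, 12/5).
Solving gives a_0 = 3, a_1 = -3/5, a_2 = 1, so
  g(x) = x^2 - 3*x/5 + 3.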